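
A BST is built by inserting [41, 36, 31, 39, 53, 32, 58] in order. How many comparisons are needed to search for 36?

Search path for 36: 41 -> 36
Found: True
Comparisons: 2


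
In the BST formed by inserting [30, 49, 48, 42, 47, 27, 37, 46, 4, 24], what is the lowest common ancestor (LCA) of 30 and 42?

Tree insertion order: [30, 49, 48, 42, 47, 27, 37, 46, 4, 24]
Tree (level-order array): [30, 27, 49, 4, None, 48, None, None, 24, 42, None, None, None, 37, 47, None, None, 46]
In a BST, the LCA of p=30, q=42 is the first node v on the
root-to-leaf path with p <= v <= q (go left if both < v, right if both > v).
Walk from root:
  at 30: 30 <= 30 <= 42, this is the LCA
LCA = 30


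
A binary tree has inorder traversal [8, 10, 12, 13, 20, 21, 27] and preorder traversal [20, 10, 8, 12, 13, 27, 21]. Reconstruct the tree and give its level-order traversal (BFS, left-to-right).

Inorder:  [8, 10, 12, 13, 20, 21, 27]
Preorder: [20, 10, 8, 12, 13, 27, 21]
Algorithm: preorder visits root first, so consume preorder in order;
for each root, split the current inorder slice at that value into
left-subtree inorder and right-subtree inorder, then recurse.
Recursive splits:
  root=20; inorder splits into left=[8, 10, 12, 13], right=[21, 27]
  root=10; inorder splits into left=[8], right=[12, 13]
  root=8; inorder splits into left=[], right=[]
  root=12; inorder splits into left=[], right=[13]
  root=13; inorder splits into left=[], right=[]
  root=27; inorder splits into left=[21], right=[]
  root=21; inorder splits into left=[], right=[]
Reconstructed level-order: [20, 10, 27, 8, 12, 21, 13]


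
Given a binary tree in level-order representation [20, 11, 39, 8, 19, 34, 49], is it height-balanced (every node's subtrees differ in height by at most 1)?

Tree (level-order array): [20, 11, 39, 8, 19, 34, 49]
Definition: a tree is height-balanced if, at every node, |h(left) - h(right)| <= 1 (empty subtree has height -1).
Bottom-up per-node check:
  node 8: h_left=-1, h_right=-1, diff=0 [OK], height=0
  node 19: h_left=-1, h_right=-1, diff=0 [OK], height=0
  node 11: h_left=0, h_right=0, diff=0 [OK], height=1
  node 34: h_left=-1, h_right=-1, diff=0 [OK], height=0
  node 49: h_left=-1, h_right=-1, diff=0 [OK], height=0
  node 39: h_left=0, h_right=0, diff=0 [OK], height=1
  node 20: h_left=1, h_right=1, diff=0 [OK], height=2
All nodes satisfy the balance condition.
Result: Balanced


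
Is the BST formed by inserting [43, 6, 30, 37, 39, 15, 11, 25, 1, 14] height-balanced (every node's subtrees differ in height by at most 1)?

Tree (level-order array): [43, 6, None, 1, 30, None, None, 15, 37, 11, 25, None, 39, None, 14]
Definition: a tree is height-balanced if, at every node, |h(left) - h(right)| <= 1 (empty subtree has height -1).
Bottom-up per-node check:
  node 1: h_left=-1, h_right=-1, diff=0 [OK], height=0
  node 14: h_left=-1, h_right=-1, diff=0 [OK], height=0
  node 11: h_left=-1, h_right=0, diff=1 [OK], height=1
  node 25: h_left=-1, h_right=-1, diff=0 [OK], height=0
  node 15: h_left=1, h_right=0, diff=1 [OK], height=2
  node 39: h_left=-1, h_right=-1, diff=0 [OK], height=0
  node 37: h_left=-1, h_right=0, diff=1 [OK], height=1
  node 30: h_left=2, h_right=1, diff=1 [OK], height=3
  node 6: h_left=0, h_right=3, diff=3 [FAIL (|0-3|=3 > 1)], height=4
  node 43: h_left=4, h_right=-1, diff=5 [FAIL (|4--1|=5 > 1)], height=5
Node 6 violates the condition: |0 - 3| = 3 > 1.
Result: Not balanced


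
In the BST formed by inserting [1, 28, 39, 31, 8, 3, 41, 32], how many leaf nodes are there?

Tree built from: [1, 28, 39, 31, 8, 3, 41, 32]
Tree (level-order array): [1, None, 28, 8, 39, 3, None, 31, 41, None, None, None, 32]
Rule: A leaf has 0 children.
Per-node child counts:
  node 1: 1 child(ren)
  node 28: 2 child(ren)
  node 8: 1 child(ren)
  node 3: 0 child(ren)
  node 39: 2 child(ren)
  node 31: 1 child(ren)
  node 32: 0 child(ren)
  node 41: 0 child(ren)
Matching nodes: [3, 32, 41]
Count of leaf nodes: 3


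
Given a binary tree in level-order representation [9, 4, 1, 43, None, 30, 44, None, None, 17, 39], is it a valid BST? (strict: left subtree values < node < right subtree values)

Level-order array: [9, 4, 1, 43, None, 30, 44, None, None, 17, 39]
Validate using subtree bounds (lo, hi): at each node, require lo < value < hi,
then recurse left with hi=value and right with lo=value.
Preorder trace (stopping at first violation):
  at node 9 with bounds (-inf, +inf): OK
  at node 4 with bounds (-inf, 9): OK
  at node 43 with bounds (-inf, 4): VIOLATION
Node 43 violates its bound: not (-inf < 43 < 4).
Result: Not a valid BST


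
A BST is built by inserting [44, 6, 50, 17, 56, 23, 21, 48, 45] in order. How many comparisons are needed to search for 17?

Search path for 17: 44 -> 6 -> 17
Found: True
Comparisons: 3


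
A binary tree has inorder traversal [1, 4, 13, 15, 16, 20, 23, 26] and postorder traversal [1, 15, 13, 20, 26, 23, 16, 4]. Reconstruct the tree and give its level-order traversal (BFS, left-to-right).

Inorder:   [1, 4, 13, 15, 16, 20, 23, 26]
Postorder: [1, 15, 13, 20, 26, 23, 16, 4]
Algorithm: postorder visits root last, so walk postorder right-to-left;
each value is the root of the current inorder slice — split it at that
value, recurse on the right subtree first, then the left.
Recursive splits:
  root=4; inorder splits into left=[1], right=[13, 15, 16, 20, 23, 26]
  root=16; inorder splits into left=[13, 15], right=[20, 23, 26]
  root=23; inorder splits into left=[20], right=[26]
  root=26; inorder splits into left=[], right=[]
  root=20; inorder splits into left=[], right=[]
  root=13; inorder splits into left=[], right=[15]
  root=15; inorder splits into left=[], right=[]
  root=1; inorder splits into left=[], right=[]
Reconstructed level-order: [4, 1, 16, 13, 23, 15, 20, 26]


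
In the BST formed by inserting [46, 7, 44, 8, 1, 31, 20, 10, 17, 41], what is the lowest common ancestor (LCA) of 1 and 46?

Tree insertion order: [46, 7, 44, 8, 1, 31, 20, 10, 17, 41]
Tree (level-order array): [46, 7, None, 1, 44, None, None, 8, None, None, 31, 20, 41, 10, None, None, None, None, 17]
In a BST, the LCA of p=1, q=46 is the first node v on the
root-to-leaf path with p <= v <= q (go left if both < v, right if both > v).
Walk from root:
  at 46: 1 <= 46 <= 46, this is the LCA
LCA = 46


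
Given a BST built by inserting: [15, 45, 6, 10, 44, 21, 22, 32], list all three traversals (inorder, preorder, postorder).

Tree insertion order: [15, 45, 6, 10, 44, 21, 22, 32]
Tree (level-order array): [15, 6, 45, None, 10, 44, None, None, None, 21, None, None, 22, None, 32]
Inorder (L, root, R): [6, 10, 15, 21, 22, 32, 44, 45]
Preorder (root, L, R): [15, 6, 10, 45, 44, 21, 22, 32]
Postorder (L, R, root): [10, 6, 32, 22, 21, 44, 45, 15]


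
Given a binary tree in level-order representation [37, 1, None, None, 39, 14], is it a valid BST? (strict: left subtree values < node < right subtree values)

Level-order array: [37, 1, None, None, 39, 14]
Validate using subtree bounds (lo, hi): at each node, require lo < value < hi,
then recurse left with hi=value and right with lo=value.
Preorder trace (stopping at first violation):
  at node 37 with bounds (-inf, +inf): OK
  at node 1 with bounds (-inf, 37): OK
  at node 39 with bounds (1, 37): VIOLATION
Node 39 violates its bound: not (1 < 39 < 37).
Result: Not a valid BST


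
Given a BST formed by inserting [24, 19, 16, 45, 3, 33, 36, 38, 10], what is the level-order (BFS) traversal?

Tree insertion order: [24, 19, 16, 45, 3, 33, 36, 38, 10]
Tree (level-order array): [24, 19, 45, 16, None, 33, None, 3, None, None, 36, None, 10, None, 38]
BFS from the root, enqueuing left then right child of each popped node:
  queue [24] -> pop 24, enqueue [19, 45], visited so far: [24]
  queue [19, 45] -> pop 19, enqueue [16], visited so far: [24, 19]
  queue [45, 16] -> pop 45, enqueue [33], visited so far: [24, 19, 45]
  queue [16, 33] -> pop 16, enqueue [3], visited so far: [24, 19, 45, 16]
  queue [33, 3] -> pop 33, enqueue [36], visited so far: [24, 19, 45, 16, 33]
  queue [3, 36] -> pop 3, enqueue [10], visited so far: [24, 19, 45, 16, 33, 3]
  queue [36, 10] -> pop 36, enqueue [38], visited so far: [24, 19, 45, 16, 33, 3, 36]
  queue [10, 38] -> pop 10, enqueue [none], visited so far: [24, 19, 45, 16, 33, 3, 36, 10]
  queue [38] -> pop 38, enqueue [none], visited so far: [24, 19, 45, 16, 33, 3, 36, 10, 38]
Result: [24, 19, 45, 16, 33, 3, 36, 10, 38]


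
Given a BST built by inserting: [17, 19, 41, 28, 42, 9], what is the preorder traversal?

Tree insertion order: [17, 19, 41, 28, 42, 9]
Tree (level-order array): [17, 9, 19, None, None, None, 41, 28, 42]
Preorder traversal: [17, 9, 19, 41, 28, 42]


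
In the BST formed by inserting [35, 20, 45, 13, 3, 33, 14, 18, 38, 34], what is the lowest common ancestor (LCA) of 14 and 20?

Tree insertion order: [35, 20, 45, 13, 3, 33, 14, 18, 38, 34]
Tree (level-order array): [35, 20, 45, 13, 33, 38, None, 3, 14, None, 34, None, None, None, None, None, 18]
In a BST, the LCA of p=14, q=20 is the first node v on the
root-to-leaf path with p <= v <= q (go left if both < v, right if both > v).
Walk from root:
  at 35: both 14 and 20 < 35, go left
  at 20: 14 <= 20 <= 20, this is the LCA
LCA = 20


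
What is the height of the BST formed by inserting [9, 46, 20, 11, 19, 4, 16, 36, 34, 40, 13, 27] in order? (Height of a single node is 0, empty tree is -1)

Insertion order: [9, 46, 20, 11, 19, 4, 16, 36, 34, 40, 13, 27]
Tree (level-order array): [9, 4, 46, None, None, 20, None, 11, 36, None, 19, 34, 40, 16, None, 27, None, None, None, 13]
Compute height bottom-up (empty subtree = -1):
  height(4) = 1 + max(-1, -1) = 0
  height(13) = 1 + max(-1, -1) = 0
  height(16) = 1 + max(0, -1) = 1
  height(19) = 1 + max(1, -1) = 2
  height(11) = 1 + max(-1, 2) = 3
  height(27) = 1 + max(-1, -1) = 0
  height(34) = 1 + max(0, -1) = 1
  height(40) = 1 + max(-1, -1) = 0
  height(36) = 1 + max(1, 0) = 2
  height(20) = 1 + max(3, 2) = 4
  height(46) = 1 + max(4, -1) = 5
  height(9) = 1 + max(0, 5) = 6
Height = 6


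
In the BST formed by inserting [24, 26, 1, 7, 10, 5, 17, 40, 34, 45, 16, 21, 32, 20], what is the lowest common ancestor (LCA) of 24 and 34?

Tree insertion order: [24, 26, 1, 7, 10, 5, 17, 40, 34, 45, 16, 21, 32, 20]
Tree (level-order array): [24, 1, 26, None, 7, None, 40, 5, 10, 34, 45, None, None, None, 17, 32, None, None, None, 16, 21, None, None, None, None, 20]
In a BST, the LCA of p=24, q=34 is the first node v on the
root-to-leaf path with p <= v <= q (go left if both < v, right if both > v).
Walk from root:
  at 24: 24 <= 24 <= 34, this is the LCA
LCA = 24


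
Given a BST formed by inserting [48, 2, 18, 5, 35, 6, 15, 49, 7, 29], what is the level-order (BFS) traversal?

Tree insertion order: [48, 2, 18, 5, 35, 6, 15, 49, 7, 29]
Tree (level-order array): [48, 2, 49, None, 18, None, None, 5, 35, None, 6, 29, None, None, 15, None, None, 7]
BFS from the root, enqueuing left then right child of each popped node:
  queue [48] -> pop 48, enqueue [2, 49], visited so far: [48]
  queue [2, 49] -> pop 2, enqueue [18], visited so far: [48, 2]
  queue [49, 18] -> pop 49, enqueue [none], visited so far: [48, 2, 49]
  queue [18] -> pop 18, enqueue [5, 35], visited so far: [48, 2, 49, 18]
  queue [5, 35] -> pop 5, enqueue [6], visited so far: [48, 2, 49, 18, 5]
  queue [35, 6] -> pop 35, enqueue [29], visited so far: [48, 2, 49, 18, 5, 35]
  queue [6, 29] -> pop 6, enqueue [15], visited so far: [48, 2, 49, 18, 5, 35, 6]
  queue [29, 15] -> pop 29, enqueue [none], visited so far: [48, 2, 49, 18, 5, 35, 6, 29]
  queue [15] -> pop 15, enqueue [7], visited so far: [48, 2, 49, 18, 5, 35, 6, 29, 15]
  queue [7] -> pop 7, enqueue [none], visited so far: [48, 2, 49, 18, 5, 35, 6, 29, 15, 7]
Result: [48, 2, 49, 18, 5, 35, 6, 29, 15, 7]


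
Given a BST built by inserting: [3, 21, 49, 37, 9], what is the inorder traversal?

Tree insertion order: [3, 21, 49, 37, 9]
Tree (level-order array): [3, None, 21, 9, 49, None, None, 37]
Inorder traversal: [3, 9, 21, 37, 49]


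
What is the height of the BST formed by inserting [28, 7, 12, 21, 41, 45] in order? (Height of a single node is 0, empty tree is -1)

Insertion order: [28, 7, 12, 21, 41, 45]
Tree (level-order array): [28, 7, 41, None, 12, None, 45, None, 21]
Compute height bottom-up (empty subtree = -1):
  height(21) = 1 + max(-1, -1) = 0
  height(12) = 1 + max(-1, 0) = 1
  height(7) = 1 + max(-1, 1) = 2
  height(45) = 1 + max(-1, -1) = 0
  height(41) = 1 + max(-1, 0) = 1
  height(28) = 1 + max(2, 1) = 3
Height = 3


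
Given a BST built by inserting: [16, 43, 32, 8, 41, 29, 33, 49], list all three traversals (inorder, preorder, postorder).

Tree insertion order: [16, 43, 32, 8, 41, 29, 33, 49]
Tree (level-order array): [16, 8, 43, None, None, 32, 49, 29, 41, None, None, None, None, 33]
Inorder (L, root, R): [8, 16, 29, 32, 33, 41, 43, 49]
Preorder (root, L, R): [16, 8, 43, 32, 29, 41, 33, 49]
Postorder (L, R, root): [8, 29, 33, 41, 32, 49, 43, 16]


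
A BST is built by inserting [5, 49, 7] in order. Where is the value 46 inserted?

Starting tree (level order): [5, None, 49, 7]
Insertion path: 5 -> 49 -> 7
Result: insert 46 as right child of 7
Final tree (level order): [5, None, 49, 7, None, None, 46]


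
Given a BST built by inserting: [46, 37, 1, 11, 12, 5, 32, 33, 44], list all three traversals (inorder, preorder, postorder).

Tree insertion order: [46, 37, 1, 11, 12, 5, 32, 33, 44]
Tree (level-order array): [46, 37, None, 1, 44, None, 11, None, None, 5, 12, None, None, None, 32, None, 33]
Inorder (L, root, R): [1, 5, 11, 12, 32, 33, 37, 44, 46]
Preorder (root, L, R): [46, 37, 1, 11, 5, 12, 32, 33, 44]
Postorder (L, R, root): [5, 33, 32, 12, 11, 1, 44, 37, 46]


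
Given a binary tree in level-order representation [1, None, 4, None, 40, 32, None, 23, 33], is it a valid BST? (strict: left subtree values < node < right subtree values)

Level-order array: [1, None, 4, None, 40, 32, None, 23, 33]
Validate using subtree bounds (lo, hi): at each node, require lo < value < hi,
then recurse left with hi=value and right with lo=value.
Preorder trace (stopping at first violation):
  at node 1 with bounds (-inf, +inf): OK
  at node 4 with bounds (1, +inf): OK
  at node 40 with bounds (4, +inf): OK
  at node 32 with bounds (4, 40): OK
  at node 23 with bounds (4, 32): OK
  at node 33 with bounds (32, 40): OK
No violation found at any node.
Result: Valid BST


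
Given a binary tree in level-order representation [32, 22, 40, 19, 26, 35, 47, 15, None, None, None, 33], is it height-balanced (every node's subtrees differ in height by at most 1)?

Tree (level-order array): [32, 22, 40, 19, 26, 35, 47, 15, None, None, None, 33]
Definition: a tree is height-balanced if, at every node, |h(left) - h(right)| <= 1 (empty subtree has height -1).
Bottom-up per-node check:
  node 15: h_left=-1, h_right=-1, diff=0 [OK], height=0
  node 19: h_left=0, h_right=-1, diff=1 [OK], height=1
  node 26: h_left=-1, h_right=-1, diff=0 [OK], height=0
  node 22: h_left=1, h_right=0, diff=1 [OK], height=2
  node 33: h_left=-1, h_right=-1, diff=0 [OK], height=0
  node 35: h_left=0, h_right=-1, diff=1 [OK], height=1
  node 47: h_left=-1, h_right=-1, diff=0 [OK], height=0
  node 40: h_left=1, h_right=0, diff=1 [OK], height=2
  node 32: h_left=2, h_right=2, diff=0 [OK], height=3
All nodes satisfy the balance condition.
Result: Balanced


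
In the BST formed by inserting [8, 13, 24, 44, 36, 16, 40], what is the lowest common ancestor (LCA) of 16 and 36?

Tree insertion order: [8, 13, 24, 44, 36, 16, 40]
Tree (level-order array): [8, None, 13, None, 24, 16, 44, None, None, 36, None, None, 40]
In a BST, the LCA of p=16, q=36 is the first node v on the
root-to-leaf path with p <= v <= q (go left if both < v, right if both > v).
Walk from root:
  at 8: both 16 and 36 > 8, go right
  at 13: both 16 and 36 > 13, go right
  at 24: 16 <= 24 <= 36, this is the LCA
LCA = 24


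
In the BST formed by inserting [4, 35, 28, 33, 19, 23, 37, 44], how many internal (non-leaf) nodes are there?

Tree built from: [4, 35, 28, 33, 19, 23, 37, 44]
Tree (level-order array): [4, None, 35, 28, 37, 19, 33, None, 44, None, 23]
Rule: An internal node has at least one child.
Per-node child counts:
  node 4: 1 child(ren)
  node 35: 2 child(ren)
  node 28: 2 child(ren)
  node 19: 1 child(ren)
  node 23: 0 child(ren)
  node 33: 0 child(ren)
  node 37: 1 child(ren)
  node 44: 0 child(ren)
Matching nodes: [4, 35, 28, 19, 37]
Count of internal (non-leaf) nodes: 5


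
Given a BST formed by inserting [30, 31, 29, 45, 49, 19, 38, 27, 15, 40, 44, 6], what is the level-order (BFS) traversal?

Tree insertion order: [30, 31, 29, 45, 49, 19, 38, 27, 15, 40, 44, 6]
Tree (level-order array): [30, 29, 31, 19, None, None, 45, 15, 27, 38, 49, 6, None, None, None, None, 40, None, None, None, None, None, 44]
BFS from the root, enqueuing left then right child of each popped node:
  queue [30] -> pop 30, enqueue [29, 31], visited so far: [30]
  queue [29, 31] -> pop 29, enqueue [19], visited so far: [30, 29]
  queue [31, 19] -> pop 31, enqueue [45], visited so far: [30, 29, 31]
  queue [19, 45] -> pop 19, enqueue [15, 27], visited so far: [30, 29, 31, 19]
  queue [45, 15, 27] -> pop 45, enqueue [38, 49], visited so far: [30, 29, 31, 19, 45]
  queue [15, 27, 38, 49] -> pop 15, enqueue [6], visited so far: [30, 29, 31, 19, 45, 15]
  queue [27, 38, 49, 6] -> pop 27, enqueue [none], visited so far: [30, 29, 31, 19, 45, 15, 27]
  queue [38, 49, 6] -> pop 38, enqueue [40], visited so far: [30, 29, 31, 19, 45, 15, 27, 38]
  queue [49, 6, 40] -> pop 49, enqueue [none], visited so far: [30, 29, 31, 19, 45, 15, 27, 38, 49]
  queue [6, 40] -> pop 6, enqueue [none], visited so far: [30, 29, 31, 19, 45, 15, 27, 38, 49, 6]
  queue [40] -> pop 40, enqueue [44], visited so far: [30, 29, 31, 19, 45, 15, 27, 38, 49, 6, 40]
  queue [44] -> pop 44, enqueue [none], visited so far: [30, 29, 31, 19, 45, 15, 27, 38, 49, 6, 40, 44]
Result: [30, 29, 31, 19, 45, 15, 27, 38, 49, 6, 40, 44]


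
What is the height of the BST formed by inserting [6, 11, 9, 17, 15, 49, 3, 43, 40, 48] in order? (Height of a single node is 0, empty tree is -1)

Insertion order: [6, 11, 9, 17, 15, 49, 3, 43, 40, 48]
Tree (level-order array): [6, 3, 11, None, None, 9, 17, None, None, 15, 49, None, None, 43, None, 40, 48]
Compute height bottom-up (empty subtree = -1):
  height(3) = 1 + max(-1, -1) = 0
  height(9) = 1 + max(-1, -1) = 0
  height(15) = 1 + max(-1, -1) = 0
  height(40) = 1 + max(-1, -1) = 0
  height(48) = 1 + max(-1, -1) = 0
  height(43) = 1 + max(0, 0) = 1
  height(49) = 1 + max(1, -1) = 2
  height(17) = 1 + max(0, 2) = 3
  height(11) = 1 + max(0, 3) = 4
  height(6) = 1 + max(0, 4) = 5
Height = 5


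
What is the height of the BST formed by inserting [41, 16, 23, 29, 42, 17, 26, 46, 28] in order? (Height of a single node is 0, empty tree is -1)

Insertion order: [41, 16, 23, 29, 42, 17, 26, 46, 28]
Tree (level-order array): [41, 16, 42, None, 23, None, 46, 17, 29, None, None, None, None, 26, None, None, 28]
Compute height bottom-up (empty subtree = -1):
  height(17) = 1 + max(-1, -1) = 0
  height(28) = 1 + max(-1, -1) = 0
  height(26) = 1 + max(-1, 0) = 1
  height(29) = 1 + max(1, -1) = 2
  height(23) = 1 + max(0, 2) = 3
  height(16) = 1 + max(-1, 3) = 4
  height(46) = 1 + max(-1, -1) = 0
  height(42) = 1 + max(-1, 0) = 1
  height(41) = 1 + max(4, 1) = 5
Height = 5


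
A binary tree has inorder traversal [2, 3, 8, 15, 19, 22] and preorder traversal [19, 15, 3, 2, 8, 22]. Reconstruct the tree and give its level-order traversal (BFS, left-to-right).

Inorder:  [2, 3, 8, 15, 19, 22]
Preorder: [19, 15, 3, 2, 8, 22]
Algorithm: preorder visits root first, so consume preorder in order;
for each root, split the current inorder slice at that value into
left-subtree inorder and right-subtree inorder, then recurse.
Recursive splits:
  root=19; inorder splits into left=[2, 3, 8, 15], right=[22]
  root=15; inorder splits into left=[2, 3, 8], right=[]
  root=3; inorder splits into left=[2], right=[8]
  root=2; inorder splits into left=[], right=[]
  root=8; inorder splits into left=[], right=[]
  root=22; inorder splits into left=[], right=[]
Reconstructed level-order: [19, 15, 22, 3, 2, 8]


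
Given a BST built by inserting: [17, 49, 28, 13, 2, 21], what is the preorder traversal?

Tree insertion order: [17, 49, 28, 13, 2, 21]
Tree (level-order array): [17, 13, 49, 2, None, 28, None, None, None, 21]
Preorder traversal: [17, 13, 2, 49, 28, 21]


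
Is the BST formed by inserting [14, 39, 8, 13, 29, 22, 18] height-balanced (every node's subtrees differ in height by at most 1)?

Tree (level-order array): [14, 8, 39, None, 13, 29, None, None, None, 22, None, 18]
Definition: a tree is height-balanced if, at every node, |h(left) - h(right)| <= 1 (empty subtree has height -1).
Bottom-up per-node check:
  node 13: h_left=-1, h_right=-1, diff=0 [OK], height=0
  node 8: h_left=-1, h_right=0, diff=1 [OK], height=1
  node 18: h_left=-1, h_right=-1, diff=0 [OK], height=0
  node 22: h_left=0, h_right=-1, diff=1 [OK], height=1
  node 29: h_left=1, h_right=-1, diff=2 [FAIL (|1--1|=2 > 1)], height=2
  node 39: h_left=2, h_right=-1, diff=3 [FAIL (|2--1|=3 > 1)], height=3
  node 14: h_left=1, h_right=3, diff=2 [FAIL (|1-3|=2 > 1)], height=4
Node 29 violates the condition: |1 - -1| = 2 > 1.
Result: Not balanced


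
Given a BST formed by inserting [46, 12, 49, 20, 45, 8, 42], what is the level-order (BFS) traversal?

Tree insertion order: [46, 12, 49, 20, 45, 8, 42]
Tree (level-order array): [46, 12, 49, 8, 20, None, None, None, None, None, 45, 42]
BFS from the root, enqueuing left then right child of each popped node:
  queue [46] -> pop 46, enqueue [12, 49], visited so far: [46]
  queue [12, 49] -> pop 12, enqueue [8, 20], visited so far: [46, 12]
  queue [49, 8, 20] -> pop 49, enqueue [none], visited so far: [46, 12, 49]
  queue [8, 20] -> pop 8, enqueue [none], visited so far: [46, 12, 49, 8]
  queue [20] -> pop 20, enqueue [45], visited so far: [46, 12, 49, 8, 20]
  queue [45] -> pop 45, enqueue [42], visited so far: [46, 12, 49, 8, 20, 45]
  queue [42] -> pop 42, enqueue [none], visited so far: [46, 12, 49, 8, 20, 45, 42]
Result: [46, 12, 49, 8, 20, 45, 42]


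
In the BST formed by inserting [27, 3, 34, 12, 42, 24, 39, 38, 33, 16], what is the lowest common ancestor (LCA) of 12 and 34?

Tree insertion order: [27, 3, 34, 12, 42, 24, 39, 38, 33, 16]
Tree (level-order array): [27, 3, 34, None, 12, 33, 42, None, 24, None, None, 39, None, 16, None, 38]
In a BST, the LCA of p=12, q=34 is the first node v on the
root-to-leaf path with p <= v <= q (go left if both < v, right if both > v).
Walk from root:
  at 27: 12 <= 27 <= 34, this is the LCA
LCA = 27


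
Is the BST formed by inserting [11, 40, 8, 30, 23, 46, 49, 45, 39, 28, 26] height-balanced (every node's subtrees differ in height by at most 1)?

Tree (level-order array): [11, 8, 40, None, None, 30, 46, 23, 39, 45, 49, None, 28, None, None, None, None, None, None, 26]
Definition: a tree is height-balanced if, at every node, |h(left) - h(right)| <= 1 (empty subtree has height -1).
Bottom-up per-node check:
  node 8: h_left=-1, h_right=-1, diff=0 [OK], height=0
  node 26: h_left=-1, h_right=-1, diff=0 [OK], height=0
  node 28: h_left=0, h_right=-1, diff=1 [OK], height=1
  node 23: h_left=-1, h_right=1, diff=2 [FAIL (|-1-1|=2 > 1)], height=2
  node 39: h_left=-1, h_right=-1, diff=0 [OK], height=0
  node 30: h_left=2, h_right=0, diff=2 [FAIL (|2-0|=2 > 1)], height=3
  node 45: h_left=-1, h_right=-1, diff=0 [OK], height=0
  node 49: h_left=-1, h_right=-1, diff=0 [OK], height=0
  node 46: h_left=0, h_right=0, diff=0 [OK], height=1
  node 40: h_left=3, h_right=1, diff=2 [FAIL (|3-1|=2 > 1)], height=4
  node 11: h_left=0, h_right=4, diff=4 [FAIL (|0-4|=4 > 1)], height=5
Node 23 violates the condition: |-1 - 1| = 2 > 1.
Result: Not balanced


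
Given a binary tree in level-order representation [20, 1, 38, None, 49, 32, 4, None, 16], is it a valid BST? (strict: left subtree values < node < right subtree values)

Level-order array: [20, 1, 38, None, 49, 32, 4, None, 16]
Validate using subtree bounds (lo, hi): at each node, require lo < value < hi,
then recurse left with hi=value and right with lo=value.
Preorder trace (stopping at first violation):
  at node 20 with bounds (-inf, +inf): OK
  at node 1 with bounds (-inf, 20): OK
  at node 49 with bounds (1, 20): VIOLATION
Node 49 violates its bound: not (1 < 49 < 20).
Result: Not a valid BST


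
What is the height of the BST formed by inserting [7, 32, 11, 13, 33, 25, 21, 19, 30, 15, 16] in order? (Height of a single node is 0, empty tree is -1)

Insertion order: [7, 32, 11, 13, 33, 25, 21, 19, 30, 15, 16]
Tree (level-order array): [7, None, 32, 11, 33, None, 13, None, None, None, 25, 21, 30, 19, None, None, None, 15, None, None, 16]
Compute height bottom-up (empty subtree = -1):
  height(16) = 1 + max(-1, -1) = 0
  height(15) = 1 + max(-1, 0) = 1
  height(19) = 1 + max(1, -1) = 2
  height(21) = 1 + max(2, -1) = 3
  height(30) = 1 + max(-1, -1) = 0
  height(25) = 1 + max(3, 0) = 4
  height(13) = 1 + max(-1, 4) = 5
  height(11) = 1 + max(-1, 5) = 6
  height(33) = 1 + max(-1, -1) = 0
  height(32) = 1 + max(6, 0) = 7
  height(7) = 1 + max(-1, 7) = 8
Height = 8


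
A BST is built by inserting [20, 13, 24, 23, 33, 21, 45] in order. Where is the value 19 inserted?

Starting tree (level order): [20, 13, 24, None, None, 23, 33, 21, None, None, 45]
Insertion path: 20 -> 13
Result: insert 19 as right child of 13
Final tree (level order): [20, 13, 24, None, 19, 23, 33, None, None, 21, None, None, 45]


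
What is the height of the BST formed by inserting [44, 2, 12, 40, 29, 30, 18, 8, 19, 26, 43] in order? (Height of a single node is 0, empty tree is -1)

Insertion order: [44, 2, 12, 40, 29, 30, 18, 8, 19, 26, 43]
Tree (level-order array): [44, 2, None, None, 12, 8, 40, None, None, 29, 43, 18, 30, None, None, None, 19, None, None, None, 26]
Compute height bottom-up (empty subtree = -1):
  height(8) = 1 + max(-1, -1) = 0
  height(26) = 1 + max(-1, -1) = 0
  height(19) = 1 + max(-1, 0) = 1
  height(18) = 1 + max(-1, 1) = 2
  height(30) = 1 + max(-1, -1) = 0
  height(29) = 1 + max(2, 0) = 3
  height(43) = 1 + max(-1, -1) = 0
  height(40) = 1 + max(3, 0) = 4
  height(12) = 1 + max(0, 4) = 5
  height(2) = 1 + max(-1, 5) = 6
  height(44) = 1 + max(6, -1) = 7
Height = 7


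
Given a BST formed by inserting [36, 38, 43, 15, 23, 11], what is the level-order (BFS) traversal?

Tree insertion order: [36, 38, 43, 15, 23, 11]
Tree (level-order array): [36, 15, 38, 11, 23, None, 43]
BFS from the root, enqueuing left then right child of each popped node:
  queue [36] -> pop 36, enqueue [15, 38], visited so far: [36]
  queue [15, 38] -> pop 15, enqueue [11, 23], visited so far: [36, 15]
  queue [38, 11, 23] -> pop 38, enqueue [43], visited so far: [36, 15, 38]
  queue [11, 23, 43] -> pop 11, enqueue [none], visited so far: [36, 15, 38, 11]
  queue [23, 43] -> pop 23, enqueue [none], visited so far: [36, 15, 38, 11, 23]
  queue [43] -> pop 43, enqueue [none], visited so far: [36, 15, 38, 11, 23, 43]
Result: [36, 15, 38, 11, 23, 43]


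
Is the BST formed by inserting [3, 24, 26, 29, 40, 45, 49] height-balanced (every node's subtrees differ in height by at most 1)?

Tree (level-order array): [3, None, 24, None, 26, None, 29, None, 40, None, 45, None, 49]
Definition: a tree is height-balanced if, at every node, |h(left) - h(right)| <= 1 (empty subtree has height -1).
Bottom-up per-node check:
  node 49: h_left=-1, h_right=-1, diff=0 [OK], height=0
  node 45: h_left=-1, h_right=0, diff=1 [OK], height=1
  node 40: h_left=-1, h_right=1, diff=2 [FAIL (|-1-1|=2 > 1)], height=2
  node 29: h_left=-1, h_right=2, diff=3 [FAIL (|-1-2|=3 > 1)], height=3
  node 26: h_left=-1, h_right=3, diff=4 [FAIL (|-1-3|=4 > 1)], height=4
  node 24: h_left=-1, h_right=4, diff=5 [FAIL (|-1-4|=5 > 1)], height=5
  node 3: h_left=-1, h_right=5, diff=6 [FAIL (|-1-5|=6 > 1)], height=6
Node 40 violates the condition: |-1 - 1| = 2 > 1.
Result: Not balanced


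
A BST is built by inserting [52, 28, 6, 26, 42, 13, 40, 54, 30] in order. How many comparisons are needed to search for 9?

Search path for 9: 52 -> 28 -> 6 -> 26 -> 13
Found: False
Comparisons: 5


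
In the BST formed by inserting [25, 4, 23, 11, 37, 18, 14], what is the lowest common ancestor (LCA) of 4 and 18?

Tree insertion order: [25, 4, 23, 11, 37, 18, 14]
Tree (level-order array): [25, 4, 37, None, 23, None, None, 11, None, None, 18, 14]
In a BST, the LCA of p=4, q=18 is the first node v on the
root-to-leaf path with p <= v <= q (go left if both < v, right if both > v).
Walk from root:
  at 25: both 4 and 18 < 25, go left
  at 4: 4 <= 4 <= 18, this is the LCA
LCA = 4


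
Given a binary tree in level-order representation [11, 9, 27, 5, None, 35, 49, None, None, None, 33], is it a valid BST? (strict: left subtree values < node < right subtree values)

Level-order array: [11, 9, 27, 5, None, 35, 49, None, None, None, 33]
Validate using subtree bounds (lo, hi): at each node, require lo < value < hi,
then recurse left with hi=value and right with lo=value.
Preorder trace (stopping at first violation):
  at node 11 with bounds (-inf, +inf): OK
  at node 9 with bounds (-inf, 11): OK
  at node 5 with bounds (-inf, 9): OK
  at node 27 with bounds (11, +inf): OK
  at node 35 with bounds (11, 27): VIOLATION
Node 35 violates its bound: not (11 < 35 < 27).
Result: Not a valid BST


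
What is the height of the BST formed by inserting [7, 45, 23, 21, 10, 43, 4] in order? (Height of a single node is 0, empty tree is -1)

Insertion order: [7, 45, 23, 21, 10, 43, 4]
Tree (level-order array): [7, 4, 45, None, None, 23, None, 21, 43, 10]
Compute height bottom-up (empty subtree = -1):
  height(4) = 1 + max(-1, -1) = 0
  height(10) = 1 + max(-1, -1) = 0
  height(21) = 1 + max(0, -1) = 1
  height(43) = 1 + max(-1, -1) = 0
  height(23) = 1 + max(1, 0) = 2
  height(45) = 1 + max(2, -1) = 3
  height(7) = 1 + max(0, 3) = 4
Height = 4


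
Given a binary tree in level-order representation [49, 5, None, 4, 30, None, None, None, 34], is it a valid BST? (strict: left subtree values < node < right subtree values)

Level-order array: [49, 5, None, 4, 30, None, None, None, 34]
Validate using subtree bounds (lo, hi): at each node, require lo < value < hi,
then recurse left with hi=value and right with lo=value.
Preorder trace (stopping at first violation):
  at node 49 with bounds (-inf, +inf): OK
  at node 5 with bounds (-inf, 49): OK
  at node 4 with bounds (-inf, 5): OK
  at node 30 with bounds (5, 49): OK
  at node 34 with bounds (30, 49): OK
No violation found at any node.
Result: Valid BST


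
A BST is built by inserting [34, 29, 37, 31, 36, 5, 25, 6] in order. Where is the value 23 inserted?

Starting tree (level order): [34, 29, 37, 5, 31, 36, None, None, 25, None, None, None, None, 6]
Insertion path: 34 -> 29 -> 5 -> 25 -> 6
Result: insert 23 as right child of 6
Final tree (level order): [34, 29, 37, 5, 31, 36, None, None, 25, None, None, None, None, 6, None, None, 23]


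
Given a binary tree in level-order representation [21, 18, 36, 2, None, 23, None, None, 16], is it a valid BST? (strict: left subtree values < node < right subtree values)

Level-order array: [21, 18, 36, 2, None, 23, None, None, 16]
Validate using subtree bounds (lo, hi): at each node, require lo < value < hi,
then recurse left with hi=value and right with lo=value.
Preorder trace (stopping at first violation):
  at node 21 with bounds (-inf, +inf): OK
  at node 18 with bounds (-inf, 21): OK
  at node 2 with bounds (-inf, 18): OK
  at node 16 with bounds (2, 18): OK
  at node 36 with bounds (21, +inf): OK
  at node 23 with bounds (21, 36): OK
No violation found at any node.
Result: Valid BST


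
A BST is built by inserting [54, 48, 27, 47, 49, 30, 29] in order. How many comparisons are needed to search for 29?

Search path for 29: 54 -> 48 -> 27 -> 47 -> 30 -> 29
Found: True
Comparisons: 6


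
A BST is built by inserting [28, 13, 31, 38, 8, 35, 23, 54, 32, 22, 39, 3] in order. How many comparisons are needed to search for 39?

Search path for 39: 28 -> 31 -> 38 -> 54 -> 39
Found: True
Comparisons: 5


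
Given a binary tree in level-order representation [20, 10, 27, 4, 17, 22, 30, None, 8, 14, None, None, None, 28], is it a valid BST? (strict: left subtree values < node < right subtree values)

Level-order array: [20, 10, 27, 4, 17, 22, 30, None, 8, 14, None, None, None, 28]
Validate using subtree bounds (lo, hi): at each node, require lo < value < hi,
then recurse left with hi=value and right with lo=value.
Preorder trace (stopping at first violation):
  at node 20 with bounds (-inf, +inf): OK
  at node 10 with bounds (-inf, 20): OK
  at node 4 with bounds (-inf, 10): OK
  at node 8 with bounds (4, 10): OK
  at node 17 with bounds (10, 20): OK
  at node 14 with bounds (10, 17): OK
  at node 27 with bounds (20, +inf): OK
  at node 22 with bounds (20, 27): OK
  at node 30 with bounds (27, +inf): OK
  at node 28 with bounds (27, 30): OK
No violation found at any node.
Result: Valid BST


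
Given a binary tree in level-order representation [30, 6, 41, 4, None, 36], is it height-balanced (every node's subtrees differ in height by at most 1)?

Tree (level-order array): [30, 6, 41, 4, None, 36]
Definition: a tree is height-balanced if, at every node, |h(left) - h(right)| <= 1 (empty subtree has height -1).
Bottom-up per-node check:
  node 4: h_left=-1, h_right=-1, diff=0 [OK], height=0
  node 6: h_left=0, h_right=-1, diff=1 [OK], height=1
  node 36: h_left=-1, h_right=-1, diff=0 [OK], height=0
  node 41: h_left=0, h_right=-1, diff=1 [OK], height=1
  node 30: h_left=1, h_right=1, diff=0 [OK], height=2
All nodes satisfy the balance condition.
Result: Balanced


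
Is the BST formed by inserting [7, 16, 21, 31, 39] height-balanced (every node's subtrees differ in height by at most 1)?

Tree (level-order array): [7, None, 16, None, 21, None, 31, None, 39]
Definition: a tree is height-balanced if, at every node, |h(left) - h(right)| <= 1 (empty subtree has height -1).
Bottom-up per-node check:
  node 39: h_left=-1, h_right=-1, diff=0 [OK], height=0
  node 31: h_left=-1, h_right=0, diff=1 [OK], height=1
  node 21: h_left=-1, h_right=1, diff=2 [FAIL (|-1-1|=2 > 1)], height=2
  node 16: h_left=-1, h_right=2, diff=3 [FAIL (|-1-2|=3 > 1)], height=3
  node 7: h_left=-1, h_right=3, diff=4 [FAIL (|-1-3|=4 > 1)], height=4
Node 21 violates the condition: |-1 - 1| = 2 > 1.
Result: Not balanced


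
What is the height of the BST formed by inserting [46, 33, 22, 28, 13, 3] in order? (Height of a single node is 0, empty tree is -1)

Insertion order: [46, 33, 22, 28, 13, 3]
Tree (level-order array): [46, 33, None, 22, None, 13, 28, 3]
Compute height bottom-up (empty subtree = -1):
  height(3) = 1 + max(-1, -1) = 0
  height(13) = 1 + max(0, -1) = 1
  height(28) = 1 + max(-1, -1) = 0
  height(22) = 1 + max(1, 0) = 2
  height(33) = 1 + max(2, -1) = 3
  height(46) = 1 + max(3, -1) = 4
Height = 4


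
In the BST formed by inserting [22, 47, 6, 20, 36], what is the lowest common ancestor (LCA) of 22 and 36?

Tree insertion order: [22, 47, 6, 20, 36]
Tree (level-order array): [22, 6, 47, None, 20, 36]
In a BST, the LCA of p=22, q=36 is the first node v on the
root-to-leaf path with p <= v <= q (go left if both < v, right if both > v).
Walk from root:
  at 22: 22 <= 22 <= 36, this is the LCA
LCA = 22


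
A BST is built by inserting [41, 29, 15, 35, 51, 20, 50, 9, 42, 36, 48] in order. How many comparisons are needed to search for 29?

Search path for 29: 41 -> 29
Found: True
Comparisons: 2


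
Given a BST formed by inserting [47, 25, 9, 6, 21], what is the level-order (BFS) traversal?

Tree insertion order: [47, 25, 9, 6, 21]
Tree (level-order array): [47, 25, None, 9, None, 6, 21]
BFS from the root, enqueuing left then right child of each popped node:
  queue [47] -> pop 47, enqueue [25], visited so far: [47]
  queue [25] -> pop 25, enqueue [9], visited so far: [47, 25]
  queue [9] -> pop 9, enqueue [6, 21], visited so far: [47, 25, 9]
  queue [6, 21] -> pop 6, enqueue [none], visited so far: [47, 25, 9, 6]
  queue [21] -> pop 21, enqueue [none], visited so far: [47, 25, 9, 6, 21]
Result: [47, 25, 9, 6, 21]


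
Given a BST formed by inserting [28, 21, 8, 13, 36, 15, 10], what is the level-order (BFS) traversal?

Tree insertion order: [28, 21, 8, 13, 36, 15, 10]
Tree (level-order array): [28, 21, 36, 8, None, None, None, None, 13, 10, 15]
BFS from the root, enqueuing left then right child of each popped node:
  queue [28] -> pop 28, enqueue [21, 36], visited so far: [28]
  queue [21, 36] -> pop 21, enqueue [8], visited so far: [28, 21]
  queue [36, 8] -> pop 36, enqueue [none], visited so far: [28, 21, 36]
  queue [8] -> pop 8, enqueue [13], visited so far: [28, 21, 36, 8]
  queue [13] -> pop 13, enqueue [10, 15], visited so far: [28, 21, 36, 8, 13]
  queue [10, 15] -> pop 10, enqueue [none], visited so far: [28, 21, 36, 8, 13, 10]
  queue [15] -> pop 15, enqueue [none], visited so far: [28, 21, 36, 8, 13, 10, 15]
Result: [28, 21, 36, 8, 13, 10, 15]


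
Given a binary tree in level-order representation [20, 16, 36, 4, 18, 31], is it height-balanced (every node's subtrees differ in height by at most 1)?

Tree (level-order array): [20, 16, 36, 4, 18, 31]
Definition: a tree is height-balanced if, at every node, |h(left) - h(right)| <= 1 (empty subtree has height -1).
Bottom-up per-node check:
  node 4: h_left=-1, h_right=-1, diff=0 [OK], height=0
  node 18: h_left=-1, h_right=-1, diff=0 [OK], height=0
  node 16: h_left=0, h_right=0, diff=0 [OK], height=1
  node 31: h_left=-1, h_right=-1, diff=0 [OK], height=0
  node 36: h_left=0, h_right=-1, diff=1 [OK], height=1
  node 20: h_left=1, h_right=1, diff=0 [OK], height=2
All nodes satisfy the balance condition.
Result: Balanced


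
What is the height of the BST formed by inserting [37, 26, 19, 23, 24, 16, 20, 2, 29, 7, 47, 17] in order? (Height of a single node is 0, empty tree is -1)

Insertion order: [37, 26, 19, 23, 24, 16, 20, 2, 29, 7, 47, 17]
Tree (level-order array): [37, 26, 47, 19, 29, None, None, 16, 23, None, None, 2, 17, 20, 24, None, 7]
Compute height bottom-up (empty subtree = -1):
  height(7) = 1 + max(-1, -1) = 0
  height(2) = 1 + max(-1, 0) = 1
  height(17) = 1 + max(-1, -1) = 0
  height(16) = 1 + max(1, 0) = 2
  height(20) = 1 + max(-1, -1) = 0
  height(24) = 1 + max(-1, -1) = 0
  height(23) = 1 + max(0, 0) = 1
  height(19) = 1 + max(2, 1) = 3
  height(29) = 1 + max(-1, -1) = 0
  height(26) = 1 + max(3, 0) = 4
  height(47) = 1 + max(-1, -1) = 0
  height(37) = 1 + max(4, 0) = 5
Height = 5


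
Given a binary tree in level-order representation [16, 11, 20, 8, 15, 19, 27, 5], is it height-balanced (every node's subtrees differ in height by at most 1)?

Tree (level-order array): [16, 11, 20, 8, 15, 19, 27, 5]
Definition: a tree is height-balanced if, at every node, |h(left) - h(right)| <= 1 (empty subtree has height -1).
Bottom-up per-node check:
  node 5: h_left=-1, h_right=-1, diff=0 [OK], height=0
  node 8: h_left=0, h_right=-1, diff=1 [OK], height=1
  node 15: h_left=-1, h_right=-1, diff=0 [OK], height=0
  node 11: h_left=1, h_right=0, diff=1 [OK], height=2
  node 19: h_left=-1, h_right=-1, diff=0 [OK], height=0
  node 27: h_left=-1, h_right=-1, diff=0 [OK], height=0
  node 20: h_left=0, h_right=0, diff=0 [OK], height=1
  node 16: h_left=2, h_right=1, diff=1 [OK], height=3
All nodes satisfy the balance condition.
Result: Balanced


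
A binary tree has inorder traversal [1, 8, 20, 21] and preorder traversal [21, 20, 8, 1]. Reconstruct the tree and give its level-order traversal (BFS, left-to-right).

Inorder:  [1, 8, 20, 21]
Preorder: [21, 20, 8, 1]
Algorithm: preorder visits root first, so consume preorder in order;
for each root, split the current inorder slice at that value into
left-subtree inorder and right-subtree inorder, then recurse.
Recursive splits:
  root=21; inorder splits into left=[1, 8, 20], right=[]
  root=20; inorder splits into left=[1, 8], right=[]
  root=8; inorder splits into left=[1], right=[]
  root=1; inorder splits into left=[], right=[]
Reconstructed level-order: [21, 20, 8, 1]
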